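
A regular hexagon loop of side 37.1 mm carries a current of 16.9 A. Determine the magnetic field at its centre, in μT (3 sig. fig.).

Each side is a finite straight segment at perpendicular distance d = a/(2 tan(π/6)) = 0.03213 m from the centre, with end-angles ±π/6.
One side contributes B₁ = (μ₀I/4πd)·2 sin(π/6) = 5.26×10⁻⁵ T.
All 6 sides add in the same direction: B = 6 × 5.26×10⁻⁵ = 3.16×10⁻⁴ T.

B ≈ 316 μT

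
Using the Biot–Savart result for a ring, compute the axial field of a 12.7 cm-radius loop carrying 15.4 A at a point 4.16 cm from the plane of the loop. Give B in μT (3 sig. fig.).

B ≈ 65.4 μT

On the axis of a circular loop, B = μ₀IR² / [2(R²+z²)^(3/2)].
R² + z² = (0.127)² + (0.0416)² = 0.01786 m², and (R²+z²)^(3/2) = 2.39×10⁻³ m³.
B = (4π×10⁻⁷ × 15.4 × 0.01613) / (2 × 2.39×10⁻³) = 6.54×10⁻⁵ T.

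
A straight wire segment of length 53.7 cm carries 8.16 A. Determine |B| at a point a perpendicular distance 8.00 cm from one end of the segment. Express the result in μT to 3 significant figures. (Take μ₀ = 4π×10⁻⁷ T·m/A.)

For a finite straight segment, B = (μ₀I/4πd)(sinθ₁ + sinθ₂), where θ₁, θ₂ are the angles from the perpendicular to each end.
The perpendicular foot is at one end, so the two end-offsets along the wire are 0 and L = 0.537 m.
sinθ₁ = 0/√(0²+0.08²) = 0.0000; sinθ₂ = 0.537/√(0.537²+0.08²) = 0.9891.
B = (4π×10⁻⁷ × 8.16) / (4π × 0.08) × (0.0000 + 0.9891) = 1.01×10⁻⁵ T.

B ≈ 10.1 μT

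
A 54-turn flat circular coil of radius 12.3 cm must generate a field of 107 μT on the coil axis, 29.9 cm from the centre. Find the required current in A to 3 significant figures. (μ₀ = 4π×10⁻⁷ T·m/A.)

I ≈ 7.04 A

For an N-turn coil, B = Nμ₀IR²/[2(R²+z²)^(3/2)] with R = 0.123 m, z = 0.299 m, so I = 2B(R²+z²)^(3/2)/(Nμ₀R²) = 2 × 1.07×10⁻⁴ × 3.38×10⁻² / (54 × 4π×10⁻⁷ × 0.01513) = 7.04 A.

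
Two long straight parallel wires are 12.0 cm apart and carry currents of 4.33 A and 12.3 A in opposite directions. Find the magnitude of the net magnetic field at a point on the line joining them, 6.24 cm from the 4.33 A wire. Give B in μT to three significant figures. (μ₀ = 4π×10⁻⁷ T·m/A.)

B ≈ 56.6 μT

Each long wire gives B = μ₀I/(2πd). Distances are d₁ = 0.0624 m and d₂ = 0.0576 m.
B₁ = 1.39×10⁻⁵ T, B₂ = 4.27×10⁻⁵ T.
Between antiparallel currents both contributions point the same way, so they add. B = B₁ + B₂ = 1.39×10⁻⁵ + 4.27×10⁻⁵ = 5.66×10⁻⁵ T.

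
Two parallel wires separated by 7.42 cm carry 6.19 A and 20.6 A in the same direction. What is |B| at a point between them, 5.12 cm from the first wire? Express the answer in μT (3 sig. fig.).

Each long wire gives B = μ₀I/(2πd). Distances are d₁ = 0.0512 m and d₂ = 0.023 m.
B₁ = 2.42×10⁻⁵ T, B₂ = 1.79×10⁻⁴ T.
Between parallel currents the two contributions point in opposite directions, so they subtract. B = |B₁ − B₂| = |2.42×10⁻⁵ − 1.79×10⁻⁴| = 1.55×10⁻⁴ T.

B ≈ 155 μT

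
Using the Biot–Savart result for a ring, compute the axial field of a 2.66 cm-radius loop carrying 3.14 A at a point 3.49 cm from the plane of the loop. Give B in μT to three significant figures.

On the axis of a circular loop, B = μ₀IR² / [2(R²+z²)^(3/2)].
R² + z² = (0.0266)² + (0.0349)² = 0.001926 m², and (R²+z²)^(3/2) = 8.45×10⁻⁵ m³.
B = (4π×10⁻⁷ × 3.14 × 0.0007076) / (2 × 8.45×10⁻⁵) = 1.65×10⁻⁵ T.

B ≈ 16.5 μT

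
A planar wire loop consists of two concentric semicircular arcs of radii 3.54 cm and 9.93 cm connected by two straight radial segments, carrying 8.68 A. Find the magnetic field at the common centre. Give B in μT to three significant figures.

The radial connectors point toward the centre, so dl × r̂ = 0 and they contribute nothing.
Each semicircle gives μ₀I/(4R): inner arc 7.70×10⁻⁵ T, outer arc 2.75×10⁻⁵ T.
The two arcs carry current in opposite angular senses, so their fields oppose: B = |7.70×10⁻⁵ − 2.75×10⁻⁵| = 4.96×10⁻⁵ T.

B ≈ 49.6 μT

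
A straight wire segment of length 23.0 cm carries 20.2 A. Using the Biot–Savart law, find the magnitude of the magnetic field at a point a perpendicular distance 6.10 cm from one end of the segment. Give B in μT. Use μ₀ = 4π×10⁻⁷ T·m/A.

For a finite straight segment, B = (μ₀I/4πd)(sinθ₁ + sinθ₂), where θ₁, θ₂ are the angles from the perpendicular to each end.
The perpendicular foot is at one end, so the two end-offsets along the wire are 0 and L = 0.23 m.
sinθ₁ = 0/√(0²+0.061²) = 0.0000; sinθ₂ = 0.23/√(0.23²+0.061²) = 0.9666.
B = (4π×10⁻⁷ × 20.2) / (4π × 0.061) × (0.0000 + 0.9666) = 3.20×10⁻⁵ T.

B ≈ 32.0 μT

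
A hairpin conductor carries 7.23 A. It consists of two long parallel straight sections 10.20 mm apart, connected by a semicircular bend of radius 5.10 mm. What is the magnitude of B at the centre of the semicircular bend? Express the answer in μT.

B ≈ 729 μT

The semicircular arc contributes B_arc = μ₀I·π/(4πR) = μ₀I/(4R) = 4.45×10⁻⁴ T.
Each semi-infinite lead is at perpendicular distance R = 0.0051 m from the centre, with the perpendicular foot at its near end, so it contributes μ₀I/(4πR); both point the same way, together 2.84×10⁻⁴ T.
Arc and leads all point the same direction: B = 4.45×10⁻⁴ + 2.84×10⁻⁴ = 7.29×10⁻⁴ T.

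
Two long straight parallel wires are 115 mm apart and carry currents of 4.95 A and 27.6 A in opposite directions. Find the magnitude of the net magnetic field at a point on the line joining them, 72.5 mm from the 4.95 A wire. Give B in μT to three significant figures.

B ≈ 144 μT

Each long wire gives B = μ₀I/(2πd). Distances are d₁ = 0.0725 m and d₂ = 0.0425 m.
B₁ = 1.37×10⁻⁵ T, B₂ = 1.30×10⁻⁴ T.
Between antiparallel currents both contributions point the same way, so they add. B = B₁ + B₂ = 1.37×10⁻⁵ + 1.30×10⁻⁴ = 1.44×10⁻⁴ T.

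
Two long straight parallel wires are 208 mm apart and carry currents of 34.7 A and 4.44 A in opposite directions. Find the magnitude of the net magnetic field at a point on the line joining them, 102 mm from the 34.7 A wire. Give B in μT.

B ≈ 76.4 μT

Each long wire gives B = μ₀I/(2πd). Distances are d₁ = 0.102 m and d₂ = 0.106 m.
B₁ = 6.80×10⁻⁵ T, B₂ = 8.38×10⁻⁶ T.
Between antiparallel currents both contributions point the same way, so they add. B = B₁ + B₂ = 6.80×10⁻⁵ + 8.38×10⁻⁶ = 7.64×10⁻⁵ T.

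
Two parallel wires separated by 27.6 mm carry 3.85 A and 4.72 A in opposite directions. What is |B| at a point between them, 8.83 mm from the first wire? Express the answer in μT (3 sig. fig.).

Each long wire gives B = μ₀I/(2πd). Distances are d₁ = 0.00883 m and d₂ = 0.01877 m.
B₁ = 8.72×10⁻⁵ T, B₂ = 5.03×10⁻⁵ T.
Between antiparallel currents both contributions point the same way, so they add. B = B₁ + B₂ = 8.72×10⁻⁵ + 5.03×10⁻⁵ = 1.37×10⁻⁴ T.

B ≈ 137 μT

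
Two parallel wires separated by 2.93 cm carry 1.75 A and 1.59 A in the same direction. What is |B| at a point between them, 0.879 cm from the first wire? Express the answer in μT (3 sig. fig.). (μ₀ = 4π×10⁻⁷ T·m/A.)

B ≈ 24.3 μT

Each long wire gives B = μ₀I/(2πd). Distances are d₁ = 0.00879 m and d₂ = 0.02051 m.
B₁ = 3.98×10⁻⁵ T, B₂ = 1.55×10⁻⁵ T.
Between parallel currents the two contributions point in opposite directions, so they subtract. B = |B₁ − B₂| = |3.98×10⁻⁵ − 1.55×10⁻⁵| = 2.43×10⁻⁵ T.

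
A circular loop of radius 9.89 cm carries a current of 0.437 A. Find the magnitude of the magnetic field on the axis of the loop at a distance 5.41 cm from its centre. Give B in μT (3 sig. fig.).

On the axis of a circular loop, B = μ₀IR² / [2(R²+z²)^(3/2)].
R² + z² = (0.0989)² + (0.0541)² = 0.01271 m², and (R²+z²)^(3/2) = 1.43×10⁻³ m³.
B = (4π×10⁻⁷ × 0.437 × 0.009781) / (2 × 1.43×10⁻³) = 1.87×10⁻⁶ T.

B ≈ 1.87 μT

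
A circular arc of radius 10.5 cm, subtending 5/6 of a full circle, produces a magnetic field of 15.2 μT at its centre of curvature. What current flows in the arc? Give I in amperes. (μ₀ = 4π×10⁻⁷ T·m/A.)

I ≈ 3.05 A

For a circular arc, B = μ₀Iφ/(4πR) with φ in radians; here φ = 5.236 rad.
So I = 4πRB/(μ₀φ) = 4π × 0.105 × 1.52×10⁻⁵ / (4π×10⁻⁷ × 5.236) = 3.05 A.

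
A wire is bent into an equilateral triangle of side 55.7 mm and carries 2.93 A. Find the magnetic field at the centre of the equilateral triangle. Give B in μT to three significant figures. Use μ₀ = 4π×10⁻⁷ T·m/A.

Each side is a finite straight segment at perpendicular distance d = a/(2 tan(π/3)) = 0.01608 m from the centre, with end-angles ±π/3.
One side contributes B₁ = (μ₀I/4πd)·2 sin(π/3) = 3.16×10⁻⁵ T.
All 3 sides add in the same direction: B = 3 × 3.16×10⁻⁵ = 9.47×10⁻⁵ T.

B ≈ 94.7 μT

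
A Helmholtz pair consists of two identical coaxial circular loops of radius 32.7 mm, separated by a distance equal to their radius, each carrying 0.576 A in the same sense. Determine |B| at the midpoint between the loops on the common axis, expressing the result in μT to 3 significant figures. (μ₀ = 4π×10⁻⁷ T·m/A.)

Each loop contributes B = μ₀IR²/[2(R²+z²)^(3/2)] on the axis, with z measured from that loop.
Loop 1 (z = 0.01635 m): B₁ = 7.92×10⁻⁶ T. Loop 2 (z = 0.01635 m): B₂ = 7.92×10⁻⁶ T.
The fields add: B = B₁ + B₂ = 1.58×10⁻⁵ T.

B ≈ 15.8 μT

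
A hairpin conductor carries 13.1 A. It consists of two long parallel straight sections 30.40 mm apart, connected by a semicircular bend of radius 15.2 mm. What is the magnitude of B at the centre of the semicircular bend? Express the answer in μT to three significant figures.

The semicircular arc contributes B_arc = μ₀I·π/(4πR) = μ₀I/(4R) = 2.71×10⁻⁴ T.
Each semi-infinite lead is at perpendicular distance R = 0.0152 m from the centre, with the perpendicular foot at its near end, so it contributes μ₀I/(4πR); both point the same way, together 1.72×10⁻⁴ T.
Arc and leads all point the same direction: B = 2.71×10⁻⁴ + 1.72×10⁻⁴ = 4.43×10⁻⁴ T.

B ≈ 443 μT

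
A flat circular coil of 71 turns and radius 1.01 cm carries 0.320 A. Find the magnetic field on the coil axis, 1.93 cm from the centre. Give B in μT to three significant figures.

B ≈ 141 μT

For an N-turn flat coil, B = Nμ₀IR²/[2(R²+z²)^(3/2)] with R = 0.0101 m, z = 0.0193 m.
B = 71 × 1.98×10⁻⁶ T = 1.41×10⁻⁴ T.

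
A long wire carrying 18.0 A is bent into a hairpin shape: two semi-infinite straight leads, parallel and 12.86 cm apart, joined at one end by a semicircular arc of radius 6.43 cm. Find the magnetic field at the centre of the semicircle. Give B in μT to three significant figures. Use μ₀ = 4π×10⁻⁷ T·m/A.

B ≈ 144 μT

The semicircular arc contributes B_arc = μ₀I·π/(4πR) = μ₀I/(4R) = 8.79×10⁻⁵ T.
Each semi-infinite lead is at perpendicular distance R = 0.0643 m from the centre, with the perpendicular foot at its near end, so it contributes μ₀I/(4πR); both point the same way, together 5.60×10⁻⁵ T.
Arc and leads all point the same direction: B = 8.79×10⁻⁵ + 5.60×10⁻⁵ = 1.44×10⁻⁴ T.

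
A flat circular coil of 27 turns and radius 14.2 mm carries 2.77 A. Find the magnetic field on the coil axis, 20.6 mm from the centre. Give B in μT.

B ≈ 605 μT

For an N-turn flat coil, B = Nμ₀IR²/[2(R²+z²)^(3/2)] with R = 0.0142 m, z = 0.0206 m.
B = 27 × 2.24×10⁻⁵ T = 6.05×10⁻⁴ T.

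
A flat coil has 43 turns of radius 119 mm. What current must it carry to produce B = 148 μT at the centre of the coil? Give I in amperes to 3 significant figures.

For an N-turn coil, B = Nμ₀I/(2R) with R = 0.119 m, so I = 2RB/(Nμ₀) = 2 × 0.119 × 1.48×10⁻⁴ / (43 × 4π×10⁻⁷) = 0.652 A.

I ≈ 0.652 A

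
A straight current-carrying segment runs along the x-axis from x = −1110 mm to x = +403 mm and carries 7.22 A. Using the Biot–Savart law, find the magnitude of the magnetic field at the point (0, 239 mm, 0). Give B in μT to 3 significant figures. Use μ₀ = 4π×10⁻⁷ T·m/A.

B ≈ 5.55 μT

For a finite straight segment, B = (μ₀I/4πd)(sinθ₁ + sinθ₂), where θ₁, θ₂ are the angles from the perpendicular to each end.
The perpendicular distance is d = 0.239 m; the end-offsets along the wire are a = 1.11 m and b = 0.403 m.
sinθ₁ = 1.11/√(1.11²+0.239²) = 0.9776; sinθ₂ = 0.403/√(0.403²+0.239²) = 0.8601.
B = (4π×10⁻⁷ × 7.22) / (4π × 0.239) × (0.9776 + 0.8601) = 5.55×10⁻⁶ T.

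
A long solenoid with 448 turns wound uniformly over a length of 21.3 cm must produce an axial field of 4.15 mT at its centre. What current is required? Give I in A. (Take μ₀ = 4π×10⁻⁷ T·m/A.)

I ≈ 1.57 A

Inside a long solenoid B = μ₀nI with n = 2103 m⁻¹, so I = B/(μ₀n).
I = 4.15×10⁻³ / (4π×10⁻⁷ × 2103) = 1.57 A.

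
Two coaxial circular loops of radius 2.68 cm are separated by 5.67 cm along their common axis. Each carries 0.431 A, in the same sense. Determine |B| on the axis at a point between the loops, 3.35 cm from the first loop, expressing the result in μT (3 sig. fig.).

B ≈ 6.83 μT

Each loop contributes B = μ₀IR²/[2(R²+z²)^(3/2)] on the axis, with z measured from that loop.
Loop 1 (z = 0.0335 m): B₁ = 2.46×10⁻⁶ T. Loop 2 (z = 0.0232 m): B₂ = 4.37×10⁻⁶ T.
The fields add: B = B₁ + B₂ = 6.83×10⁻⁶ T.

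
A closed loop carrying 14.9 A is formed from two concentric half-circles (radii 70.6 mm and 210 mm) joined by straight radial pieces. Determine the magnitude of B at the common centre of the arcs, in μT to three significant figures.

The radial connectors point toward the centre, so dl × r̂ = 0 and they contribute nothing.
Each semicircle gives μ₀I/(4R): inner arc 6.63×10⁻⁵ T, outer arc 2.23×10⁻⁵ T.
The two arcs carry current in opposite angular senses, so their fields oppose: B = |6.63×10⁻⁵ − 2.23×10⁻⁵| = 4.40×10⁻⁵ T.

B ≈ 44.0 μT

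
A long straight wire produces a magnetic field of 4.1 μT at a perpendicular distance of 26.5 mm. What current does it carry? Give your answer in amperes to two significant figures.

I ≈ 0.54 A

For a long straight wire B = μ₀I/(2πd), so I = 2πdB/μ₀.
I = 2π × 0.0265 × 4.10×10⁻⁶ / (4π×10⁻⁷) = 0.543 A.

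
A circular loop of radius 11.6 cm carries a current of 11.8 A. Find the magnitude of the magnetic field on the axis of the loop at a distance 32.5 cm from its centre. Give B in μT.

On the axis of a circular loop, B = μ₀IR² / [2(R²+z²)^(3/2)].
R² + z² = (0.116)² + (0.325)² = 0.1191 m², and (R²+z²)^(3/2) = 4.11×10⁻² m³.
B = (4π×10⁻⁷ × 11.8 × 0.01346) / (2 × 4.11×10⁻²) = 2.43×10⁻⁶ T.

B ≈ 2.43 μT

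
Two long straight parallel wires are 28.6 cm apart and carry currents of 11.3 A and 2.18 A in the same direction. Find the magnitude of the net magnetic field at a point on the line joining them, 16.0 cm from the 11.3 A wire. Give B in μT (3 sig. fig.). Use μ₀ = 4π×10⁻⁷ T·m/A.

B ≈ 10.7 μT

Each long wire gives B = μ₀I/(2πd). Distances are d₁ = 0.16 m and d₂ = 0.126 m.
B₁ = 1.41×10⁻⁵ T, B₂ = 3.46×10⁻⁶ T.
Between parallel currents the two contributions point in opposite directions, so they subtract. B = |B₁ − B₂| = |1.41×10⁻⁵ − 3.46×10⁻⁶| = 1.07×10⁻⁵ T.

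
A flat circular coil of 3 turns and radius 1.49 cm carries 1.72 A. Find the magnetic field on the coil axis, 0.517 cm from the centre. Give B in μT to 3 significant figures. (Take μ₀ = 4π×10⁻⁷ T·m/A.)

For an N-turn flat coil, B = Nμ₀IR²/[2(R²+z²)^(3/2)] with R = 0.0149 m, z = 0.00517 m.
B = 3 × 6.12×10⁻⁵ T = 1.83×10⁻⁴ T.

B ≈ 183 μT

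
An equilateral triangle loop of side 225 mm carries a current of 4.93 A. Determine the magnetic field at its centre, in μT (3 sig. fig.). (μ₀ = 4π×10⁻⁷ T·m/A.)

B ≈ 39.4 μT

Each side is a finite straight segment at perpendicular distance d = a/(2 tan(π/3)) = 0.06495 m from the centre, with end-angles ±π/3.
One side contributes B₁ = (μ₀I/4πd)·2 sin(π/3) = 1.31×10⁻⁵ T.
All 3 sides add in the same direction: B = 3 × 1.31×10⁻⁵ = 3.94×10⁻⁵ T.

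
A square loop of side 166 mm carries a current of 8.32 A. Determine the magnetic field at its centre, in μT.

Each side is a finite straight segment at perpendicular distance d = a/(2 tan(π/4)) = 0.083 m from the centre, with end-angles ±π/4.
One side contributes B₁ = (μ₀I/4πd)·2 sin(π/4) = 1.42×10⁻⁵ T.
All 4 sides add in the same direction: B = 4 × 1.42×10⁻⁵ = 5.67×10⁻⁵ T.

B ≈ 56.7 μT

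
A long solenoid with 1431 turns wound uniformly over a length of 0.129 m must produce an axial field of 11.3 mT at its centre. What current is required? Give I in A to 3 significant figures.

Inside a long solenoid B = μ₀nI with n = 1.109×10⁴ m⁻¹, so I = B/(μ₀n).
I = 1.13×10⁻² / (4π×10⁻⁷ × 1.109×10⁴) = 0.811 A.

I ≈ 0.811 A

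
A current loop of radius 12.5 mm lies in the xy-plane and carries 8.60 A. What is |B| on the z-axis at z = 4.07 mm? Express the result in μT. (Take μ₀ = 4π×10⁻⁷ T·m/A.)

On the axis of a circular loop, B = μ₀IR² / [2(R²+z²)^(3/2)].
R² + z² = (0.0125)² + (0.00407)² = 0.0001728 m², and (R²+z²)^(3/2) = 2.27×10⁻⁶ m³.
B = (4π×10⁻⁷ × 8.60 × 0.0001563) / (2 × 2.27×10⁻⁶) = 3.72×10⁻⁴ T.

B ≈ 372 μT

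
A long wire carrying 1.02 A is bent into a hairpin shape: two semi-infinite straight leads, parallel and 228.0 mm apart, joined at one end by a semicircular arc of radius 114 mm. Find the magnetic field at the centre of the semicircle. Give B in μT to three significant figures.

The semicircular arc contributes B_arc = μ₀I·π/(4πR) = μ₀I/(4R) = 2.81×10⁻⁶ T.
Each semi-infinite lead is at perpendicular distance R = 0.114 m from the centre, with the perpendicular foot at its near end, so it contributes μ₀I/(4πR); both point the same way, together 1.79×10⁻⁶ T.
Arc and leads all point the same direction: B = 2.81×10⁻⁶ + 1.79×10⁻⁶ = 4.60×10⁻⁶ T.

B ≈ 4.60 μT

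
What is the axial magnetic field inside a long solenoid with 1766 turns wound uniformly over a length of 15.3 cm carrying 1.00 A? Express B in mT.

B ≈ 14.5 mT

Inside a long solenoid, B = μ₀nI with n = 1.154×10⁴ turns/m.
B = 4π×10⁻⁷ × 1.154×10⁴ × 1.00 = 1.45×10⁻² T.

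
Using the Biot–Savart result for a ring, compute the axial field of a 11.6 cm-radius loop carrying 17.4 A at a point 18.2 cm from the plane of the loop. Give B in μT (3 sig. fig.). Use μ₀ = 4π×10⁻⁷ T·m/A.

On the axis of a circular loop, B = μ₀IR² / [2(R²+z²)^(3/2)].
R² + z² = (0.116)² + (0.182)² = 0.04658 m², and (R²+z²)^(3/2) = 1.01×10⁻² m³.
B = (4π×10⁻⁷ × 17.4 × 0.01346) / (2 × 1.01×10⁻²) = 1.46×10⁻⁵ T.

B ≈ 14.6 μT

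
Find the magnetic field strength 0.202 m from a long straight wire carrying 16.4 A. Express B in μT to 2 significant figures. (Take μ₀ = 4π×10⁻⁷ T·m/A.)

B ≈ 16 μT

For an infinitely long straight wire, B = μ₀I/(2πd).
B = (4π×10⁻⁷ × 16.4) / (2π × 0.202) = 1.62×10⁻⁵ T.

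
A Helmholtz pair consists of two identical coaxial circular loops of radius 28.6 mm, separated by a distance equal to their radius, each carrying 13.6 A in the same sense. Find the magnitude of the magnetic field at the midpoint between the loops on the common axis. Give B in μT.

Each loop contributes B = μ₀IR²/[2(R²+z²)^(3/2)] on the axis, with z measured from that loop.
Loop 1 (z = 0.0143 m): B₁ = 2.14×10⁻⁴ T. Loop 2 (z = 0.0143 m): B₂ = 2.14×10⁻⁴ T.
The fields add: B = B₁ + B₂ = 4.28×10⁻⁴ T.

B ≈ 428 μT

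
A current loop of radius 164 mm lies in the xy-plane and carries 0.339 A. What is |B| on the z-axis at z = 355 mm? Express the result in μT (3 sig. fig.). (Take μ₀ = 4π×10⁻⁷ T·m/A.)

On the axis of a circular loop, B = μ₀IR² / [2(R²+z²)^(3/2)].
R² + z² = (0.164)² + (0.355)² = 0.1529 m², and (R²+z²)^(3/2) = 5.98×10⁻² m³.
B = (4π×10⁻⁷ × 0.339 × 0.0269) / (2 × 5.98×10⁻²) = 9.58×10⁻⁸ T.

B ≈ 0.0958 μT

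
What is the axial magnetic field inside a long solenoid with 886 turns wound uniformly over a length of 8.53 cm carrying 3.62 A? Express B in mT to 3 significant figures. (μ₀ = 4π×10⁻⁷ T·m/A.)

Inside a long solenoid, B = μ₀nI with n = 1.039×10⁴ turns/m.
B = 4π×10⁻⁷ × 1.039×10⁴ × 3.62 = 4.73×10⁻² T.

B ≈ 47.3 mT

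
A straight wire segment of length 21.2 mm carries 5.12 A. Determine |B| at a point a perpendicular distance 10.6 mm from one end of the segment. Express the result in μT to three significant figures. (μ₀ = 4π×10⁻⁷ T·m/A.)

For a finite straight segment, B = (μ₀I/4πd)(sinθ₁ + sinθ₂), where θ₁, θ₂ are the angles from the perpendicular to each end.
The perpendicular foot is at one end, so the two end-offsets along the wire are 0 and L = 0.0212 m.
sinθ₁ = 0/√(0²+0.0106²) = 0.0000; sinθ₂ = 0.0212/√(0.0212²+0.0106²) = 0.8944.
B = (4π×10⁻⁷ × 5.12) / (4π × 0.0106) × (0.0000 + 0.8944) = 4.32×10⁻⁵ T.

B ≈ 43.2 μT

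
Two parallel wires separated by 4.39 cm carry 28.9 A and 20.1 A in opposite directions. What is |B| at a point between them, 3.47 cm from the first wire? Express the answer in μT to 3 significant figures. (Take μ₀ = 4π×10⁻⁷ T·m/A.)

B ≈ 604 μT

Each long wire gives B = μ₀I/(2πd). Distances are d₁ = 0.0347 m and d₂ = 0.0092 m.
B₁ = 1.67×10⁻⁴ T, B₂ = 4.37×10⁻⁴ T.
Between antiparallel currents both contributions point the same way, so they add. B = B₁ + B₂ = 1.67×10⁻⁴ + 4.37×10⁻⁴ = 6.04×10⁻⁴ T.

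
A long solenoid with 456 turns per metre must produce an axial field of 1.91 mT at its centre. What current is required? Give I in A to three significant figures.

I ≈ 3.33 A

Inside a long solenoid B = μ₀nI with n = 456 m⁻¹, so I = B/(μ₀n).
I = 1.91×10⁻³ / (4π×10⁻⁷ × 456) = 3.33 A.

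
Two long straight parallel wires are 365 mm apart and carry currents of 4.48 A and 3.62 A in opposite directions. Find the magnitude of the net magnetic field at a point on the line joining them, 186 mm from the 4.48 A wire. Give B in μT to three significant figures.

Each long wire gives B = μ₀I/(2πd). Distances are d₁ = 0.186 m and d₂ = 0.179 m.
B₁ = 4.82×10⁻⁶ T, B₂ = 4.04×10⁻⁶ T.
Between antiparallel currents both contributions point the same way, so they add. B = B₁ + B₂ = 4.82×10⁻⁶ + 4.04×10⁻⁶ = 8.86×10⁻⁶ T.

B ≈ 8.86 μT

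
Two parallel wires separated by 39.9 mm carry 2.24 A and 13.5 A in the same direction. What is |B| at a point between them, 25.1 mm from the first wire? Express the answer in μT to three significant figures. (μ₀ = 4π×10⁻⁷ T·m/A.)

B ≈ 165 μT

Each long wire gives B = μ₀I/(2πd). Distances are d₁ = 0.0251 m and d₂ = 0.0148 m.
B₁ = 1.78×10⁻⁵ T, B₂ = 1.82×10⁻⁴ T.
Between parallel currents the two contributions point in opposite directions, so they subtract. B = |B₁ − B₂| = |1.78×10⁻⁵ − 1.82×10⁻⁴| = 1.65×10⁻⁴ T.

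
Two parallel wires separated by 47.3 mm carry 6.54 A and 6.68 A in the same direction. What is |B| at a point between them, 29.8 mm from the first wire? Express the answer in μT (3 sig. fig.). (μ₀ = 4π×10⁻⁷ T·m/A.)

Each long wire gives B = μ₀I/(2πd). Distances are d₁ = 0.0298 m and d₂ = 0.0175 m.
B₁ = 4.39×10⁻⁵ T, B₂ = 7.63×10⁻⁵ T.
Between parallel currents the two contributions point in opposite directions, so they subtract. B = |B₁ − B₂| = |4.39×10⁻⁵ − 7.63×10⁻⁵| = 3.25×10⁻⁵ T.

B ≈ 32.5 μT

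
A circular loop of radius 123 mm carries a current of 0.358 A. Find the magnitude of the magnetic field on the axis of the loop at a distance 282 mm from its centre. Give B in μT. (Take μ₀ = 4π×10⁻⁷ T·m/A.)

B ≈ 0.117 μT

On the axis of a circular loop, B = μ₀IR² / [2(R²+z²)^(3/2)].
R² + z² = (0.123)² + (0.282)² = 0.09465 m², and (R²+z²)^(3/2) = 2.91×10⁻² m³.
B = (4π×10⁻⁷ × 0.358 × 0.01513) / (2 × 2.91×10⁻²) = 1.17×10⁻⁷ T.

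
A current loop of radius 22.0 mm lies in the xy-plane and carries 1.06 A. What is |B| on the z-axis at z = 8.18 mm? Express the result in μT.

B ≈ 24.9 μT

On the axis of a circular loop, B = μ₀IR² / [2(R²+z²)^(3/2)].
R² + z² = (0.022)² + (0.00818)² = 0.0005509 m², and (R²+z²)^(3/2) = 1.29×10⁻⁵ m³.
B = (4π×10⁻⁷ × 1.06 × 0.000484) / (2 × 1.29×10⁻⁵) = 2.49×10⁻⁵ T.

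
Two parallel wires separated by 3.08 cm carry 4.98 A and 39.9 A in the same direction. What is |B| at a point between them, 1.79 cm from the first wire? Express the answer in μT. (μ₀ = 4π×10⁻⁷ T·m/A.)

Each long wire gives B = μ₀I/(2πd). Distances are d₁ = 0.0179 m and d₂ = 0.0129 m.
B₁ = 5.56×10⁻⁵ T, B₂ = 6.19×10⁻⁴ T.
Between parallel currents the two contributions point in opposite directions, so they subtract. B = |B₁ − B₂| = |5.56×10⁻⁵ − 6.19×10⁻⁴| = 5.63×10⁻⁴ T.

B ≈ 563 μT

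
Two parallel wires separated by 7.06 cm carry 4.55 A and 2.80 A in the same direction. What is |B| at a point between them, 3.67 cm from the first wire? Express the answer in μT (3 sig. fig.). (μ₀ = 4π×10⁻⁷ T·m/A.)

B ≈ 8.28 μT

Each long wire gives B = μ₀I/(2πd). Distances are d₁ = 0.0367 m and d₂ = 0.0339 m.
B₁ = 2.48×10⁻⁵ T, B₂ = 1.65×10⁻⁵ T.
Between parallel currents the two contributions point in opposite directions, so they subtract. B = |B₁ − B₂| = |2.48×10⁻⁵ − 1.65×10⁻⁵| = 8.28×10⁻⁶ T.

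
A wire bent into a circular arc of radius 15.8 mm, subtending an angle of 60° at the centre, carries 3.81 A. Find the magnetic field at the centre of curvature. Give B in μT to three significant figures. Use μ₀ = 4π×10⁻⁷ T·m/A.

B ≈ 25.3 μT

The Biot–Savart field of a circular arc at its centre is B = μ₀Iφ/(4πR), with φ = 1.047 rad.
B = (4π×10⁻⁷ × 3.81 × 1.047) / (4π × 0.0158) = 2.53×10⁻⁵ T.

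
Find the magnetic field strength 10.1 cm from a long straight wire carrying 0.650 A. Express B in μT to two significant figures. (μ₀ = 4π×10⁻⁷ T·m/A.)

B ≈ 1.3 μT

For an infinitely long straight wire, B = μ₀I/(2πd).
B = (4π×10⁻⁷ × 0.650) / (2π × 0.101) = 1.29×10⁻⁶ T.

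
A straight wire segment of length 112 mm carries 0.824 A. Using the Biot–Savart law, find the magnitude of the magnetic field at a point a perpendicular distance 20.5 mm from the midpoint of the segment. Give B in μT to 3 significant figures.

For a finite straight segment, B = (μ₀I/4πd)(sinθ₁ + sinθ₂), where θ₁, θ₂ are the angles from the perpendicular to each end.
The perpendicular from the point meets the wire at its midpoint, so each end is L/2 = 0.056 m away along the wire.
sinθ₁ = 0.056/√(0.056²+0.0205²) = 0.9391; sinθ₂ = 0.056/√(0.056²+0.0205²) = 0.9391.
B = (4π×10⁻⁷ × 0.824) / (4π × 0.0205) × (0.9391 + 0.9391) = 7.55×10⁻⁶ T.

B ≈ 7.55 μT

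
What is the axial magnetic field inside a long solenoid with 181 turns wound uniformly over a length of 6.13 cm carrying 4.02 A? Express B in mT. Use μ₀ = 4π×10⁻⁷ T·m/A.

Inside a long solenoid, B = μ₀nI with n = 2953 turns/m.
B = 4π×10⁻⁷ × 2953 × 4.02 = 1.49×10⁻² T.

B ≈ 14.9 mT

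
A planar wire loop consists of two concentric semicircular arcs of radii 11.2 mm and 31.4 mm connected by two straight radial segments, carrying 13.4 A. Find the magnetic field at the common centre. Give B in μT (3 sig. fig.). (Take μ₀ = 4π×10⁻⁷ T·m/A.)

The radial connectors point toward the centre, so dl × r̂ = 0 and they contribute nothing.
Each semicircle gives μ₀I/(4R): inner arc 3.76×10⁻⁴ T, outer arc 1.34×10⁻⁴ T.
The two arcs carry current in opposite angular senses, so their fields oppose: B = |3.76×10⁻⁴ − 1.34×10⁻⁴| = 2.42×10⁻⁴ T.

B ≈ 242 μT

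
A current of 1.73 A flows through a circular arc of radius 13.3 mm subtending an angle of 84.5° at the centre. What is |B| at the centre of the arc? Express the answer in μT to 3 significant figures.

The Biot–Savart field of a circular arc at its centre is B = μ₀Iφ/(4πR), with φ = 1.475 rad.
B = (4π×10⁻⁷ × 1.73 × 1.475) / (4π × 0.0133) = 1.92×10⁻⁵ T.

B ≈ 19.2 μT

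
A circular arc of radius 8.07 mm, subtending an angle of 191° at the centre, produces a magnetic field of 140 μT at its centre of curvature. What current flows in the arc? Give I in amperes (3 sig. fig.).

I ≈ 3.39 A

For a circular arc, B = μ₀Iφ/(4πR) with φ in radians; here φ = 3.334 rad.
So I = 4πRB/(μ₀φ) = 4π × 0.00807 × 1.40×10⁻⁴ / (4π×10⁻⁷ × 3.334) = 3.39 A.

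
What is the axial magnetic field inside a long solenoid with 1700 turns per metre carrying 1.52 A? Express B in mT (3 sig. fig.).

Inside a long solenoid, B = μ₀nI with n = 1700 turns/m.
B = 4π×10⁻⁷ × 1700 × 1.52 = 3.25×10⁻³ T.

B ≈ 3.25 mT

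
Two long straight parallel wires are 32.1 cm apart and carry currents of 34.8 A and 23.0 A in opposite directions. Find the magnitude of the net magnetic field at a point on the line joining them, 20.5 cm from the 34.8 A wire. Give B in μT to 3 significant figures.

Each long wire gives B = μ₀I/(2πd). Distances are d₁ = 0.205 m and d₂ = 0.116 m.
B₁ = 3.40×10⁻⁵ T, B₂ = 3.97×10⁻⁵ T.
Between antiparallel currents both contributions point the same way, so they add. B = B₁ + B₂ = 3.40×10⁻⁵ + 3.97×10⁻⁵ = 7.36×10⁻⁵ T.

B ≈ 73.6 μT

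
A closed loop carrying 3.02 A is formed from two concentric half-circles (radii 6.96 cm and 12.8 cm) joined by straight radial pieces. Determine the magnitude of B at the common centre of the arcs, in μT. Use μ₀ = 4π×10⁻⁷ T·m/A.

The radial connectors point toward the centre, so dl × r̂ = 0 and they contribute nothing.
Each semicircle gives μ₀I/(4R): inner arc 1.36×10⁻⁵ T, outer arc 7.41×10⁻⁶ T.
The two arcs carry current in opposite angular senses, so their fields oppose: B = |1.36×10⁻⁵ − 7.41×10⁻⁶| = 6.22×10⁻⁶ T.

B ≈ 6.22 μT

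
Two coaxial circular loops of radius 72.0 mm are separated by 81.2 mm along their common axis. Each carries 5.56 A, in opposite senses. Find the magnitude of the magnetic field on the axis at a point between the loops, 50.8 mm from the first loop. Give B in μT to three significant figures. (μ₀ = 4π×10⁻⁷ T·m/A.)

Each loop contributes B = μ₀IR²/[2(R²+z²)^(3/2)] on the axis, with z measured from that loop.
Loop 1 (z = 0.0508 m): B₁ = 2.65×10⁻⁵ T. Loop 2 (z = 0.0304 m): B₂ = 3.79×10⁻⁵ T.
The fields oppose: B = |B₁ − B₂| = 1.15×10⁻⁵ T.

B ≈ 11.5 μT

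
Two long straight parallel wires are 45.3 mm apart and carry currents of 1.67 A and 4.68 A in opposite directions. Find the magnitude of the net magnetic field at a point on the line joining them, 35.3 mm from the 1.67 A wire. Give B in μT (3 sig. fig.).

B ≈ 103 μT

Each long wire gives B = μ₀I/(2πd). Distances are d₁ = 0.0353 m and d₂ = 0.01 m.
B₁ = 9.46×10⁻⁶ T, B₂ = 9.36×10⁻⁵ T.
Between antiparallel currents both contributions point the same way, so they add. B = B₁ + B₂ = 9.46×10⁻⁶ + 9.36×10⁻⁵ = 1.03×10⁻⁴ T.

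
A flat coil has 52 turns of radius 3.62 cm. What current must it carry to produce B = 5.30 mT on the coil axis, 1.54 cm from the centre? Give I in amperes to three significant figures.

For an N-turn coil, B = Nμ₀IR²/[2(R²+z²)^(3/2)] with R = 0.0362 m, z = 0.0154 m, so I = 2B(R²+z²)^(3/2)/(Nμ₀R²) = 2 × 5.30×10⁻³ × 6.09×10⁻⁵ / (52 × 4π×10⁻⁷ × 0.00131) = 7.54 A.

I ≈ 7.54 A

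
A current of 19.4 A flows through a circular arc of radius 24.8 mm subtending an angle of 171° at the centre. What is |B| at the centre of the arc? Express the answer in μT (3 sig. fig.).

B ≈ 233 μT

The Biot–Savart field of a circular arc at its centre is B = μ₀Iφ/(4πR), with φ = 2.985 rad.
B = (4π×10⁻⁷ × 19.4 × 2.985) / (4π × 0.0248) = 2.33×10⁻⁴ T.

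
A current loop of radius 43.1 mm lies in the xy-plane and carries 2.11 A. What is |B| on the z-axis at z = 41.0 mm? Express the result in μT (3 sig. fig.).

On the axis of a circular loop, B = μ₀IR² / [2(R²+z²)^(3/2)].
R² + z² = (0.0431)² + (0.041)² = 0.003539 m², and (R²+z²)^(3/2) = 2.10×10⁻⁴ m³.
B = (4π×10⁻⁷ × 2.11 × 0.001858) / (2 × 2.10×10⁻⁴) = 1.17×10⁻⁵ T.

B ≈ 11.7 μT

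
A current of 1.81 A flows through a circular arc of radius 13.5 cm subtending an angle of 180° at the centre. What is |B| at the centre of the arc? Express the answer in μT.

The Biot–Savart field of a circular arc at its centre is B = μ₀Iφ/(4πR), with φ = 3.142 rad.
B = (4π×10⁻⁷ × 1.81 × 3.142) / (4π × 0.135) = 4.21×10⁻⁶ T.

B ≈ 4.21 μT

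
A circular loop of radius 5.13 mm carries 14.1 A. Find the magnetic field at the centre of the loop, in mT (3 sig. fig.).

B ≈ 1.73 mT

At the centre of a circular loop the Biot–Savart law gives B = μ₀I/(2R).
B = (4π×10⁻⁷ × 14.1) / (2 × 0.00513) = 1.73×10⁻³ T.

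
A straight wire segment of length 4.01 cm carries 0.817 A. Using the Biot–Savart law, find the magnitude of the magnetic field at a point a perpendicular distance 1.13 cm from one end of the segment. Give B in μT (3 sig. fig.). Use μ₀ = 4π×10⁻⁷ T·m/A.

For a finite straight segment, B = (μ₀I/4πd)(sinθ₁ + sinθ₂), where θ₁, θ₂ are the angles from the perpendicular to each end.
The perpendicular foot is at one end, so the two end-offsets along the wire are 0 and L = 0.0401 m.
sinθ₁ = 0/√(0²+0.0113²) = 0.0000; sinθ₂ = 0.0401/√(0.0401²+0.0113²) = 0.9625.
B = (4π×10⁻⁷ × 0.817) / (4π × 0.0113) × (0.0000 + 0.9625) = 6.96×10⁻⁶ T.

B ≈ 6.96 μT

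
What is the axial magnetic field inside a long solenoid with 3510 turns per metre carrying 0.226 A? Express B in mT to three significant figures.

B ≈ 0.997 mT

Inside a long solenoid, B = μ₀nI with n = 3510 turns/m.
B = 4π×10⁻⁷ × 3510 × 0.226 = 9.97×10⁻⁴ T.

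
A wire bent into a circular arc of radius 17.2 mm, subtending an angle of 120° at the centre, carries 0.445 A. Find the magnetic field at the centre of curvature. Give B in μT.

The Biot–Savart field of a circular arc at its centre is B = μ₀Iφ/(4πR), with φ = 2.094 rad.
B = (4π×10⁻⁷ × 0.445 × 2.094) / (4π × 0.0172) = 5.42×10⁻⁶ T.

B ≈ 5.42 μT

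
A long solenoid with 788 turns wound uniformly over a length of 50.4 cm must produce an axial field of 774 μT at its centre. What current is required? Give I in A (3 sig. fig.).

I ≈ 0.394 A

Inside a long solenoid B = μ₀nI with n = 1563 m⁻¹, so I = B/(μ₀n).
I = 7.74×10⁻⁴ / (4π×10⁻⁷ × 1563) = 0.394 A.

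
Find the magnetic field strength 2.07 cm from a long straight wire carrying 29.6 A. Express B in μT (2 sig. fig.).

B ≈ 290 μT

For an infinitely long straight wire, B = μ₀I/(2πd).
B = (4π×10⁻⁷ × 29.6) / (2π × 0.0207) = 2.86×10⁻⁴ T.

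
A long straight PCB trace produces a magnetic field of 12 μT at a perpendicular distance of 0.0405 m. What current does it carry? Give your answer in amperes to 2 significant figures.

I ≈ 2.4 A

For a long straight wire B = μ₀I/(2πd), so I = 2πdB/μ₀.
I = 2π × 0.0405 × 1.20×10⁻⁵ / (4π×10⁻⁷) = 2.43 A.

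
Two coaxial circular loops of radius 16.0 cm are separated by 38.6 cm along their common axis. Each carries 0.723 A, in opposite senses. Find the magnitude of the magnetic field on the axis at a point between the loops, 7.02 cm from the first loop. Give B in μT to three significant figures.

Each loop contributes B = μ₀IR²/[2(R²+z²)^(3/2)] on the axis, with z measured from that loop.
Loop 1 (z = 0.0702 m): B₁ = 2.18×10⁻⁶ T. Loop 2 (z = 0.3158 m): B₂ = 2.62×10⁻⁷ T.
The fields oppose: B = |B₁ − B₂| = 1.92×10⁻⁶ T.

B ≈ 1.92 μT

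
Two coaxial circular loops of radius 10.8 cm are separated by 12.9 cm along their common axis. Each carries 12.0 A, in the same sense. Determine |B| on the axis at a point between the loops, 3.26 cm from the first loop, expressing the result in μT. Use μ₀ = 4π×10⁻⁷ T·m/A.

B ≈ 90.2 μT

Each loop contributes B = μ₀IR²/[2(R²+z²)^(3/2)] on the axis, with z measured from that loop.
Loop 1 (z = 0.0326 m): B₁ = 6.13×10⁻⁵ T. Loop 2 (z = 0.0964 m): B₂ = 2.90×10⁻⁵ T.
The fields add: B = B₁ + B₂ = 9.02×10⁻⁵ T.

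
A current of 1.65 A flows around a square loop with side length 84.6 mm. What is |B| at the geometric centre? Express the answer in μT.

Each side is a finite straight segment at perpendicular distance d = a/(2 tan(π/4)) = 0.0423 m from the centre, with end-angles ±π/4.
One side contributes B₁ = (μ₀I/4πd)·2 sin(π/4) = 5.52×10⁻⁶ T.
All 4 sides add in the same direction: B = 4 × 5.52×10⁻⁶ = 2.21×10⁻⁵ T.

B ≈ 22.1 μT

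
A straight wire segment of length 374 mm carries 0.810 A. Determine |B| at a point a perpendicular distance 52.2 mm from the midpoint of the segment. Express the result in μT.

B ≈ 2.99 μT

For a finite straight segment, B = (μ₀I/4πd)(sinθ₁ + sinθ₂), where θ₁, θ₂ are the angles from the perpendicular to each end.
The perpendicular from the point meets the wire at its midpoint, so each end is L/2 = 0.187 m away along the wire.
sinθ₁ = 0.187/√(0.187²+0.0522²) = 0.9632; sinθ₂ = 0.187/√(0.187²+0.0522²) = 0.9632.
B = (4π×10⁻⁷ × 0.810) / (4π × 0.0522) × (0.9632 + 0.9632) = 2.99×10⁻⁶ T.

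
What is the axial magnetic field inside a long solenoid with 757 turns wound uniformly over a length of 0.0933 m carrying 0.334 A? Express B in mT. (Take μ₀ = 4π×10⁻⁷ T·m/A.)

B ≈ 3.41 mT

Inside a long solenoid, B = μ₀nI with n = 8114 turns/m.
B = 4π×10⁻⁷ × 8114 × 0.334 = 3.41×10⁻³ T.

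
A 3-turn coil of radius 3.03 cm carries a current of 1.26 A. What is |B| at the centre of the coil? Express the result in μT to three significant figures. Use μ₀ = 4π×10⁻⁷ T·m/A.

B ≈ 78.4 μT

For an N-turn flat coil, B = Nμ₀I/(2R) with R = 0.0303 m.
B = 3 × 2.61×10⁻⁵ T = 7.84×10⁻⁵ T.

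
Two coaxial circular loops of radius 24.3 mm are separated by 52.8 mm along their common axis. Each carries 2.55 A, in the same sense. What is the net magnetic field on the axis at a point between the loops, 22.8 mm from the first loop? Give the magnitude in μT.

Each loop contributes B = μ₀IR²/[2(R²+z²)^(3/2)] on the axis, with z measured from that loop.
Loop 1 (z = 0.0228 m): B₁ = 2.56×10⁻⁵ T. Loop 2 (z = 0.03 m): B₂ = 1.64×10⁻⁵ T.
The fields add: B = B₁ + B₂ = 4.20×10⁻⁵ T.

B ≈ 42.0 μT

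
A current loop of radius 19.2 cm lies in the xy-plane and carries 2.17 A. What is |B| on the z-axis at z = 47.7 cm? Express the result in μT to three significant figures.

On the axis of a circular loop, B = μ₀IR² / [2(R²+z²)^(3/2)].
R² + z² = (0.192)² + (0.477)² = 0.2644 m², and (R²+z²)^(3/2) = 0.136 m³.
B = (4π×10⁻⁷ × 2.17 × 0.03686) / (2 × 0.136) = 3.70×10⁻⁷ T.

B ≈ 0.370 μT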